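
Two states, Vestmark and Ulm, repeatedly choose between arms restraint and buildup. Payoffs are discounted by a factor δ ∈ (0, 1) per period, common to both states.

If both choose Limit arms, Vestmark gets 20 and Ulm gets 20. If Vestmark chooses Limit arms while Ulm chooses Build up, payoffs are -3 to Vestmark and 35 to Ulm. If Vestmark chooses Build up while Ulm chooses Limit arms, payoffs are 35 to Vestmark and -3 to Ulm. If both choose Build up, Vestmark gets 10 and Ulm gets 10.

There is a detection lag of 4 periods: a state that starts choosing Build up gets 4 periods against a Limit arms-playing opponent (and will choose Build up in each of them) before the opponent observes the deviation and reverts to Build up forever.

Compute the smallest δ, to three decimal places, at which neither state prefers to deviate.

A deviator earns 35 for 4 periods, then 10 forever; cooperating earns 20 forever. Multiplying the IC by (1−δ):
20 ≥ 35(1−δ^4) + 10δ^4, so 25·δ^4 ≥ 15 and δ^4 ≥ 3/5.
δ ≥ (3/5)^(1/4) ≈ 0.880.

0.880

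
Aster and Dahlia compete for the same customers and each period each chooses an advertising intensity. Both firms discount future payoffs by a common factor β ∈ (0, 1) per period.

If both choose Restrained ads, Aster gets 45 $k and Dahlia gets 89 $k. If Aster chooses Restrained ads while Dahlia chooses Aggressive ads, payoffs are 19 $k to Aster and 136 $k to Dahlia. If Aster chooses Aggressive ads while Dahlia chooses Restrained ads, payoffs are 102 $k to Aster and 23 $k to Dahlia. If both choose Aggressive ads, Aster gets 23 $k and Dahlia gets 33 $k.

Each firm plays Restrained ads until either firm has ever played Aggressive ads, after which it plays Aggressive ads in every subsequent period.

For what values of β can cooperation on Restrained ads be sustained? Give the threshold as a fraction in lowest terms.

Aster: cooperation gives 45 each period; deviation gives 102 once then 23 forever.
  45/(1−β) ≥ 102 + 23β/(1−β) ⇒ β ≥ 57/79.
Dahlia: cooperation gives 89 each period; deviation gives 136 once then 33 forever.
  β ≥ 47/103.
Both must hold, so the binding constraint is Aster's: β ≥ 57/79.

57/79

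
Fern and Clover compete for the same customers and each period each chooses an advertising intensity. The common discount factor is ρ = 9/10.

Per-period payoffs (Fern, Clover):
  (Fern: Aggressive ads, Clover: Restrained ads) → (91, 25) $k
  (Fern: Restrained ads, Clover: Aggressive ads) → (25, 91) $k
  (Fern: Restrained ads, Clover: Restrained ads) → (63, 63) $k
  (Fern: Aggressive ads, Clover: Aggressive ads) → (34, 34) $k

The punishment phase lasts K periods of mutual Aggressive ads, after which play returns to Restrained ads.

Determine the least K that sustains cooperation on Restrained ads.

Need Σ_{k=1}^{K} ρ^k ≥ (91−63)/(63−34) = 0.9655 at ρ = 9/10.
At K = 1 the sum is 0.9000 < 0.9655; at K = 2 it is 1.7100 ≥ 0.9655.
So the minimum punishment length is K = 2.

2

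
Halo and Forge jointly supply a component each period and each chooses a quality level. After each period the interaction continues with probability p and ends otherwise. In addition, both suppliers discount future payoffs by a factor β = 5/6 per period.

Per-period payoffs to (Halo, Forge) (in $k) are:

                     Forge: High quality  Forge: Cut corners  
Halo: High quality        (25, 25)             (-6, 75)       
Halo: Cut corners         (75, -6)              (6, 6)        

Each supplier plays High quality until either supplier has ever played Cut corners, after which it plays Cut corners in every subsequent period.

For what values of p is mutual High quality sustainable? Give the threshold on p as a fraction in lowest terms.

20/23

With continuation probability p and discount β, the effective per-period discount factor is βp.
Grim-trigger IC: βp ≥ (75−25)/(75−6) = 50/69.
So p ≥ (50/69)/(5/6) = 20/23.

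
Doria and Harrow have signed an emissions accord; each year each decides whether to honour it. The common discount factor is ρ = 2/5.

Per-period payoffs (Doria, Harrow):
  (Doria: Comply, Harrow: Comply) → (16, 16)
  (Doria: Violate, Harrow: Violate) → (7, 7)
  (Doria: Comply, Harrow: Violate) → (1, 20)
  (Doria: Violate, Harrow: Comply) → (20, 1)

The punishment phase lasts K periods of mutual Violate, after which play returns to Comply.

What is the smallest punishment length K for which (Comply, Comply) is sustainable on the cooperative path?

No profitable deviation requires (16−7)(ρ+…+ρ^K) ≥ 20−16, i.e. ρ+…+ρ^K ≥ 4/9 ≈ 0.4444.
With ρ = 2/5, the partial sums are K=1: 0.4000, K=2: 0.5600.
K = 2 is the first length at which the sum reaches 0.4444.

2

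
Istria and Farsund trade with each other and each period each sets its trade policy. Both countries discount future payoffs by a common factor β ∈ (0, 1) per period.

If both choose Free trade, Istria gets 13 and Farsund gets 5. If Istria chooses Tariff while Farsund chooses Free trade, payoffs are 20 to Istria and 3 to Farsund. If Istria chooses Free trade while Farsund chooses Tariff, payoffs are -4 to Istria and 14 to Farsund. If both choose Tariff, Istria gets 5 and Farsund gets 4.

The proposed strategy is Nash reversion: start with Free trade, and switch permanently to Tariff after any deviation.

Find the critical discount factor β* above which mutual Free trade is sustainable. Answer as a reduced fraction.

Istria: cooperation gives 13 each period; deviation gives 20 once then 5 forever.
  13/(1−β) ≥ 20 + 5β/(1−β) ⇒ β ≥ 7/15.
Farsund: cooperation gives 5 each period; deviation gives 14 once then 4 forever.
  β ≥ 9/10.
Both must hold, so the binding constraint is Farsund's: β ≥ 9/10.

9/10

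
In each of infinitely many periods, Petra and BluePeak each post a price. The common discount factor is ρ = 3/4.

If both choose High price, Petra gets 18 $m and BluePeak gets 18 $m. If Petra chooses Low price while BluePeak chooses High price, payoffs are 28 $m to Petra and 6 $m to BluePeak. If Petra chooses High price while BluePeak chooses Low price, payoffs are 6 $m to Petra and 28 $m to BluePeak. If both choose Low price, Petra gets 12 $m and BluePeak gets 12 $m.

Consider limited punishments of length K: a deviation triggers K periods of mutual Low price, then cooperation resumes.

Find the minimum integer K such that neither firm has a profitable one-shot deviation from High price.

Need Σ_{k=1}^{K} ρ^k ≥ (28−18)/(18−12) = 1.6667 at ρ = 3/4.
At K = 2 the sum is 1.3125 < 1.6667; at K = 3 it is 1.7344 ≥ 1.6667.
So the minimum punishment length is K = 3.

3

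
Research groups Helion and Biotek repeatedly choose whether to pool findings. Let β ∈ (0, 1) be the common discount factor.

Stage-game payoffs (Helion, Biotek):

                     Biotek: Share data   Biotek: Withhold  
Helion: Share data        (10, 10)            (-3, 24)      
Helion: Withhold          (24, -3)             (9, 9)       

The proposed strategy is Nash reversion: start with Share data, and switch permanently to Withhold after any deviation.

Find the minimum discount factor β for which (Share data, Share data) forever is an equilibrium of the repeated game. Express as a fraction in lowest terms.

14/15

10/(1−β) ≥ 24 + 9β/(1−β)
10 ≥ 24 − 15β
β ≥ 14/15.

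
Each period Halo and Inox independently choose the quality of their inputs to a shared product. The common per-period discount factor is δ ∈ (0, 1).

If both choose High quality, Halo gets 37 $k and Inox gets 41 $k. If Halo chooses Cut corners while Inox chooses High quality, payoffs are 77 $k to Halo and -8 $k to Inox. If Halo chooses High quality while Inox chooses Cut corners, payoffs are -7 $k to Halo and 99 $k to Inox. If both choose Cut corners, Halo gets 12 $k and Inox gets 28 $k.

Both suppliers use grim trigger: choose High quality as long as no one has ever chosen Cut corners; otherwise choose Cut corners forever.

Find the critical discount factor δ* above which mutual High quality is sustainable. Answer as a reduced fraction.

58/71

For Halo: deviation gain 77−37 = 40, per-period punishment loss 37−12 = 25. IC gives δ ≥ 40/65 = 8/13.
For Inox: gain 58, loss 13 per period, so δ ≥ 58/71.
The tighter constraint is Inox's, so cooperation needs δ ≥ 58/71.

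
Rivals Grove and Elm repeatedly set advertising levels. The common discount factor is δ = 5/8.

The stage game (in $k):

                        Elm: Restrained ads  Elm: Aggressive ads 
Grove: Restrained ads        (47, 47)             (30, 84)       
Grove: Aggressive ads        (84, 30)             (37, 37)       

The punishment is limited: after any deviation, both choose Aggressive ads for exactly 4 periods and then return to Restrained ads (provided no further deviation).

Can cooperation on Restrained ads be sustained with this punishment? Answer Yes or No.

IC: δ+…+δ^4 ≥ (84−47)/(47−37) = 37/10.
At δ = 5/8: partial sum = 1.4124 < 3.7000. Cooperation not sustainable.

No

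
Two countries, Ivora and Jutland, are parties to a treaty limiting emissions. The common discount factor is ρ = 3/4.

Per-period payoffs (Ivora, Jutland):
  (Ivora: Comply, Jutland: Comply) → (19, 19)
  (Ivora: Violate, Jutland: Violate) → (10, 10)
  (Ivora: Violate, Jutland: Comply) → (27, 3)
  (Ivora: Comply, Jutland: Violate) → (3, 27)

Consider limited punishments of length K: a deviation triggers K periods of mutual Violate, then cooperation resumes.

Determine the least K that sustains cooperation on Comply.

IC: ρ(1−ρ^K)/(1−ρ) ≥ (27−19)/(19−10) = 8/9.
With ρ = 3/4: need 1 − ρ^K ≥ 8/9·(1−3/4)/(3/4), i.e. ρ^K ≤ 0.7037.
Since (3/4)^1 = 0.7500 and (3/4)^2 = 0.5625, the smallest such K is 2.

2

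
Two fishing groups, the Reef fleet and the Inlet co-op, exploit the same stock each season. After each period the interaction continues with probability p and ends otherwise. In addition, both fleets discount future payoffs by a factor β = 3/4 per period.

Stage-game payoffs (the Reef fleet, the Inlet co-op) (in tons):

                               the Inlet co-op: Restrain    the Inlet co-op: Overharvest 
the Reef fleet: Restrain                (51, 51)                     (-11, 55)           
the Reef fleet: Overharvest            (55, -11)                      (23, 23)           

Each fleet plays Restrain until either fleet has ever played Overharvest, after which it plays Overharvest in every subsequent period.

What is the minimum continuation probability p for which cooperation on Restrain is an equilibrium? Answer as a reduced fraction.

1/6

Expected continuation weight on next period's payoff is β·p = 3/4·p, which plays the role of the discount factor.
Cooperation requires 3/4·p ≥ (55−51)/(55−23) = 1/8, hence p ≥ 1/6.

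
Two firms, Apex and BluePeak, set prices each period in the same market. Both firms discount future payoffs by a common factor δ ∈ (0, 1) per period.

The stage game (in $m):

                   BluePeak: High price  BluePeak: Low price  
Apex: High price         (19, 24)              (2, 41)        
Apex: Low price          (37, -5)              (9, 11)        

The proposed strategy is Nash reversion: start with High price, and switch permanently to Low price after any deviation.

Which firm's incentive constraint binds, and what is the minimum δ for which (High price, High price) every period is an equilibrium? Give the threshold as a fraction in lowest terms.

Apex; δ ≥ 9/14

Apex's threshold: (37−19)/(37−9) = 9/14.
BluePeak's threshold: (41−24)/(41−11) = 17/30.
9/14 > 17/30, so Apex binds and δ* = 9/14.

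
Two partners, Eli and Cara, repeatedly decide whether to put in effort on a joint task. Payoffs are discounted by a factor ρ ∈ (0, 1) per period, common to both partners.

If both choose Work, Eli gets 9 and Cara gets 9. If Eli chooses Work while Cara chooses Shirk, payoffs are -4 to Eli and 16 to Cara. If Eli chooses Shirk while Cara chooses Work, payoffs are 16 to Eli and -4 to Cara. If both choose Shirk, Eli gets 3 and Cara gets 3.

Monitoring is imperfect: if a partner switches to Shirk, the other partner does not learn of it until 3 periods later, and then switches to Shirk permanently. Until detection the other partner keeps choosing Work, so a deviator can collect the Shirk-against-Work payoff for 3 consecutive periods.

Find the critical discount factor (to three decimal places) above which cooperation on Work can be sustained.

A deviator earns 16 for 3 periods, then 3 forever; cooperating earns 9 forever. Multiplying the IC by (1−ρ):
9 ≥ 16(1−ρ^3) + 3ρ^3, so 13·ρ^3 ≥ 7 and ρ^3 ≥ 7/13.
ρ ≥ (7/13)^(1/3) ≈ 0.814.

0.814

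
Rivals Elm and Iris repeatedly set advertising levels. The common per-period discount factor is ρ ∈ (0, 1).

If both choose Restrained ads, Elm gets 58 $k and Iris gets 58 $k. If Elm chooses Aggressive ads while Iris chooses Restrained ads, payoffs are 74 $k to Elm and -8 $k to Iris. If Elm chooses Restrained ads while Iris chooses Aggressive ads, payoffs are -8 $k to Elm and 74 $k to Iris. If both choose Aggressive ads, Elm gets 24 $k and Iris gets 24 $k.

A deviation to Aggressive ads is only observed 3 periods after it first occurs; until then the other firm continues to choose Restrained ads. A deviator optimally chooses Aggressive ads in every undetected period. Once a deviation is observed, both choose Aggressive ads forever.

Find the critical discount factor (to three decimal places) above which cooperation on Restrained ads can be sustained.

A deviator earns 74 for 3 periods, then 24 forever; cooperating earns 58 forever. Multiplying the IC by (1−ρ):
58 ≥ 74(1−ρ^3) + 24ρ^3, so 50·ρ^3 ≥ 16 and ρ^3 ≥ 8/25.
ρ ≥ (8/25)^(1/3) ≈ 0.684.

0.684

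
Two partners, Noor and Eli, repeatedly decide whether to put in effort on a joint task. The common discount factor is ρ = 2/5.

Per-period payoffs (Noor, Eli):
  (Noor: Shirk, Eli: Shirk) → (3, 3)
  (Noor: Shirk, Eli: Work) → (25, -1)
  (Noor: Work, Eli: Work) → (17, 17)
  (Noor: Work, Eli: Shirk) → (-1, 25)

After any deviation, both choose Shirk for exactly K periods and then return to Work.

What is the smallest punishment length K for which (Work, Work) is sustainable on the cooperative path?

3

No profitable deviation requires (17−3)(ρ+…+ρ^K) ≥ 25−17, i.e. ρ+…+ρ^K ≥ 4/7 ≈ 0.5714.
With ρ = 2/5, the partial sums are K=1: 0.4000, K=2: 0.5600, K=3: 0.6240.
K = 3 is the first length at which the sum reaches 0.5714.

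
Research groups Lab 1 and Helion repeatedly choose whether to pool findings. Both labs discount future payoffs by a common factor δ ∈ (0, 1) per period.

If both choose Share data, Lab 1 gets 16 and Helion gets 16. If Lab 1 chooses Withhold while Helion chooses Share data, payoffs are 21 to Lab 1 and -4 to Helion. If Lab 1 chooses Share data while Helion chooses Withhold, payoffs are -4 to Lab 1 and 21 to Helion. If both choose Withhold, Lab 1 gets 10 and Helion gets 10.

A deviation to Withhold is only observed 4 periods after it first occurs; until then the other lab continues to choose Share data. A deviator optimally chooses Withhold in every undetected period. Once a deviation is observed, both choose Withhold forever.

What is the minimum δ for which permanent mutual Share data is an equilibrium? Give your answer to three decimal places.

0.821

Deviating for the 4 undetected periods gains 21−16 = 5 per period over cooperation, then loses 16−10 = 6 per period forever once punishment starts.
Gain: 5(1 + δ + … + δ^3); loss: 6·δ^4/(1−δ).
No profitable deviation ⇔ 5(1−δ^4) ≤ 6·δ^4, i.e. δ^4 ≥ 5/(5+6) = 5/11.
Hence δ ≥ (5/11)^(1/4) ≈ 0.821.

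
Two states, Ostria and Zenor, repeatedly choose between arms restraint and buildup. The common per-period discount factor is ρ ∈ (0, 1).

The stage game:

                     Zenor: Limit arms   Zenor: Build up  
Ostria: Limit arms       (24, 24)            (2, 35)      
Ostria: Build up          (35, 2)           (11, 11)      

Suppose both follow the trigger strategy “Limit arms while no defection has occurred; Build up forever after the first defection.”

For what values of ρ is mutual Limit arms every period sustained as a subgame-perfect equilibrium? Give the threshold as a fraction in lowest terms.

11/24

Cooperation forever yields 24 each period: 24/(1−ρ).
Deviating yields 35 once, then 11 forever: 35 + 11ρ/(1−ρ).
No profitable deviation requires 24/(1−ρ) ≥ 35 + 11ρ/(1−ρ).
Multiplying by (1−ρ): 24 ≥ 35(1−ρ) + 11ρ = 35 − 24ρ.
So 24ρ ≥ 11, i.e. ρ ≥ 11/24.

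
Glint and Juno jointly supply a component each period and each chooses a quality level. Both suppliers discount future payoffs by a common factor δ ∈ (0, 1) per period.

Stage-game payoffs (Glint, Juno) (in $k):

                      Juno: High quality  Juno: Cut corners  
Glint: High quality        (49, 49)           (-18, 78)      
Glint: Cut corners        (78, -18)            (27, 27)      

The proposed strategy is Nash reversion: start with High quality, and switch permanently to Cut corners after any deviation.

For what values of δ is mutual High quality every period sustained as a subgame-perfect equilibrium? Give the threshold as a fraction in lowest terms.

29/51

49/(1−δ) ≥ 78 + 27δ/(1−δ)
49 ≥ 78 − 51δ
δ ≥ 29/51.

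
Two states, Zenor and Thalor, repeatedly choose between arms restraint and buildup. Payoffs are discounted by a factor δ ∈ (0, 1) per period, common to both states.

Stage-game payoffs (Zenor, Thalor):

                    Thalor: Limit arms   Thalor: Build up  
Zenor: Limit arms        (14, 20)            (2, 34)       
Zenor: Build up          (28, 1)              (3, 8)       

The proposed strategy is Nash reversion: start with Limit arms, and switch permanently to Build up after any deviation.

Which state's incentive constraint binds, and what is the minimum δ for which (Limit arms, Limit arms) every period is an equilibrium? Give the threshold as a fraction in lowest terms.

Zenor; δ ≥ 14/25

Zenor: cooperation gives 14 each period; deviation gives 28 once then 3 forever.
  14/(1−δ) ≥ 28 + 3δ/(1−δ) ⇒ δ ≥ 14/25.
Thalor: cooperation gives 20 each period; deviation gives 34 once then 8 forever.
  δ ≥ 14/26 = 7/13.
Both must hold, so the binding constraint is Zenor's: δ ≥ 14/25.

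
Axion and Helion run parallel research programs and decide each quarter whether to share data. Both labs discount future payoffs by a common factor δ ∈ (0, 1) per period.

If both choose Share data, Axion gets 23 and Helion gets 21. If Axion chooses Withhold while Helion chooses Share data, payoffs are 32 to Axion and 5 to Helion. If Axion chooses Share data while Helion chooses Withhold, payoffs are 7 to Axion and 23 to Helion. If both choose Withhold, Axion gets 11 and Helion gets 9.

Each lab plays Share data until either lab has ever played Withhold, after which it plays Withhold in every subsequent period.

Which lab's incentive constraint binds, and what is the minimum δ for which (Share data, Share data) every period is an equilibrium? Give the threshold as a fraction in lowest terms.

Axion; δ ≥ 3/7

For Axion: deviation gain 32−23 = 9, per-period punishment loss 23−11 = 12. IC gives δ ≥ 9/21 = 3/7.
For Helion: gain 2, loss 12 per period, so δ ≥ 2/14 = 1/7.
The tighter constraint is Axion's, so cooperation needs δ ≥ 3/7.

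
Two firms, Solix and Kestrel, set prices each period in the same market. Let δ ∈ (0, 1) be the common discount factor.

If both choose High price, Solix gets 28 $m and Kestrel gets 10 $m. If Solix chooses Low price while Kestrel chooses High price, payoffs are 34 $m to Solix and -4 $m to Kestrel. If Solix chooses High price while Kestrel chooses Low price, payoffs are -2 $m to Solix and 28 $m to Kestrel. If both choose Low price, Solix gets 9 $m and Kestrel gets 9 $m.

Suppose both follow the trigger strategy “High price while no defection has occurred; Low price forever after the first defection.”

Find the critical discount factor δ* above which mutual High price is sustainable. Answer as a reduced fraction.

Solix: cooperation gives 28 each period; deviation gives 34 once then 9 forever.
  28/(1−δ) ≥ 34 + 9δ/(1−δ) ⇒ δ ≥ 6/25.
Kestrel: cooperation gives 10 each period; deviation gives 28 once then 9 forever.
  δ ≥ 18/19.
Both must hold, so the binding constraint is Kestrel's: δ ≥ 18/19.

18/19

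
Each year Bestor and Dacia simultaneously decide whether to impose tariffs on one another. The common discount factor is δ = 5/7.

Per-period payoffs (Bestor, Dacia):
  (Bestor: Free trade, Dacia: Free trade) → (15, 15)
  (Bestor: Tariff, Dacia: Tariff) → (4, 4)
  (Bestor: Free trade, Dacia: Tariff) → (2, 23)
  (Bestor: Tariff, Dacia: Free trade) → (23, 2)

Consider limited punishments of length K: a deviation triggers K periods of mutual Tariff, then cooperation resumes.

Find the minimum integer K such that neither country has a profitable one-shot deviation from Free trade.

2

Need Σ_{k=1}^{K} δ^k ≥ (23−15)/(15−4) = 0.7273 at δ = 5/7.
At K = 1 the sum is 0.7143 < 0.7273; at K = 2 it is 1.2245 ≥ 0.7273.
So the minimum punishment length is K = 2.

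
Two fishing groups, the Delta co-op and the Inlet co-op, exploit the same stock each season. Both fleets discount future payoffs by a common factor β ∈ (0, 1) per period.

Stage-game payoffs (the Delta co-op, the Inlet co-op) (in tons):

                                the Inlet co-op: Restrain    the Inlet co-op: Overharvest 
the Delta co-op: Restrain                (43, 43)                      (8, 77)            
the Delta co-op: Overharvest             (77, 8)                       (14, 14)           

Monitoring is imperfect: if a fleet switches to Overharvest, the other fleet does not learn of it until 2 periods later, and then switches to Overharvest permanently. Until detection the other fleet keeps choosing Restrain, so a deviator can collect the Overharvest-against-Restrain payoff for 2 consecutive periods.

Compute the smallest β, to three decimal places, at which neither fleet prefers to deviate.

0.735

The best deviation is to choose Overharvest for all 2 undetected periods, earning 77 each, then 14 forever once detected.
Deviation value: 77(1−β^2)/(1−β) + 14β^2/(1−β); cooperation value: 43/(1−β).
IC: 43 ≥ 77(1−β^2) + 14β^2 = 77 − 63β^2.
So β^2 ≥ 34/63, giving β ≥ (34/63)^(1/2) ≈ 0.735.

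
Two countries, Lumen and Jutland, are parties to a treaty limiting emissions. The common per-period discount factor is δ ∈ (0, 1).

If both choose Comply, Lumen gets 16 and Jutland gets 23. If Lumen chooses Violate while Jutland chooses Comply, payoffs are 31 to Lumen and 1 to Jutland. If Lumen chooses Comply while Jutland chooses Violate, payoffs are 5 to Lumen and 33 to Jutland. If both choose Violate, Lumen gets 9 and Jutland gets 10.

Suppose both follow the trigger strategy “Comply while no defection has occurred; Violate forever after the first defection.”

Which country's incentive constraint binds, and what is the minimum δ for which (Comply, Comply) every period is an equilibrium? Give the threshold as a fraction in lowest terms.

For Lumen: deviation gain 31−16 = 15, per-period punishment loss 16−9 = 7. IC gives δ ≥ 15/22.
For Jutland: gain 10, loss 13 per period, so δ ≥ 10/23.
The tighter constraint is Lumen's, so cooperation needs δ ≥ 15/22.

Lumen; δ ≥ 15/22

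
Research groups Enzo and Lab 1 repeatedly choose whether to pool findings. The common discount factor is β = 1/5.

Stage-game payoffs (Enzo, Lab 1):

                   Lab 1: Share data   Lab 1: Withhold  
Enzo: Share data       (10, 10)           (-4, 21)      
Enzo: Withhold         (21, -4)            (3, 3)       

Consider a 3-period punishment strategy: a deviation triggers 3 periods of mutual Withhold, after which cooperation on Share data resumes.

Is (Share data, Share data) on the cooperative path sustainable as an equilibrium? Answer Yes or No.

IC: β+…+β^3 ≥ (21−10)/(10−3) = 11/7.
At β = 1/5: partial sum = 0.2480 < 1.5714. Cooperation not sustainable.

No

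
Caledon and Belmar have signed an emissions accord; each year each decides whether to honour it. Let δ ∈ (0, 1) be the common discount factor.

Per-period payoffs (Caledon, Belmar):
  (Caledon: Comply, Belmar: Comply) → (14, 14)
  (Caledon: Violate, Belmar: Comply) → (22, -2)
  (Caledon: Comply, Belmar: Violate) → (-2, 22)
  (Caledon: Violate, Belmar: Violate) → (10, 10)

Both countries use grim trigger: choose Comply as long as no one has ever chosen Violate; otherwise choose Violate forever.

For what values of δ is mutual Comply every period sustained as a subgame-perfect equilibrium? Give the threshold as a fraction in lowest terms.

Cooperation forever yields 14 each period: 14/(1−δ).
Deviating yields 22 once, then 10 forever: 22 + 10δ/(1−δ).
No profitable deviation requires 14/(1−δ) ≥ 22 + 10δ/(1−δ).
Multiplying by (1−δ): 14 ≥ 22(1−δ) + 10δ = 22 − 12δ.
So 12δ ≥ 8, i.e. δ ≥ 8/12 = 2/3.

2/3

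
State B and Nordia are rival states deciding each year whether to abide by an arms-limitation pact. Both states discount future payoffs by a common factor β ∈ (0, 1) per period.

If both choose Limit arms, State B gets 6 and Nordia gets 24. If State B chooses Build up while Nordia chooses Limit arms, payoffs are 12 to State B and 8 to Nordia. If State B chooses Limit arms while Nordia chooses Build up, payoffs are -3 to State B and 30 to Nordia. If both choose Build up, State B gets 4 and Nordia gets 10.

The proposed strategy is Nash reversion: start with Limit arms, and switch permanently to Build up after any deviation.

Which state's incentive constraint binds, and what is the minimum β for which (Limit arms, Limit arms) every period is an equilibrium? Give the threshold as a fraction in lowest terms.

For State B: deviation gain 12−6 = 6, per-period punishment loss 6−4 = 2. IC gives β ≥ 6/8 = 3/4.
For Nordia: gain 6, loss 14 per period, so β ≥ 6/20 = 3/10.
The tighter constraint is State B's, so cooperation needs β ≥ 3/4.

State B; β ≥ 3/4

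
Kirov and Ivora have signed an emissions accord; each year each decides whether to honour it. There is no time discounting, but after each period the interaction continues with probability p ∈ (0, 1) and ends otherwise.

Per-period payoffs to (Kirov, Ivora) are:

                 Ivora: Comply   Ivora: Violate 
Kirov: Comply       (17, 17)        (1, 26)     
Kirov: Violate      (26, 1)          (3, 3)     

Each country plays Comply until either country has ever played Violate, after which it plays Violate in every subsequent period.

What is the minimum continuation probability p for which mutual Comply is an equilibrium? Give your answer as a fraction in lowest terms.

9/23

With no time discounting, the continuation probability p plays the role of the discount factor.
Grim-trigger IC: 17/(1−p) ≥ 26 + 3p/(1−p) ⇒ p ≥ (26−17)/(26−3) = 9/23.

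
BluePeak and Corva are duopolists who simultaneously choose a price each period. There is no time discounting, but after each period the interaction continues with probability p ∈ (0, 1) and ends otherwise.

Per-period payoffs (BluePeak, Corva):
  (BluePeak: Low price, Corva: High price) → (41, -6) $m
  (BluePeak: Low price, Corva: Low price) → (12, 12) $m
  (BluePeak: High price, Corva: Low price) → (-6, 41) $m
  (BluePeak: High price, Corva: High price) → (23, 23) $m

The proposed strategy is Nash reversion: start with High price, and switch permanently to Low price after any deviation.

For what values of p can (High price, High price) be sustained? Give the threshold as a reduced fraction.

18/29

With no time discounting, the continuation probability p plays the role of the discount factor.
Grim-trigger IC: 23/(1−p) ≥ 41 + 12p/(1−p) ⇒ p ≥ (41−23)/(41−12) = 18/29.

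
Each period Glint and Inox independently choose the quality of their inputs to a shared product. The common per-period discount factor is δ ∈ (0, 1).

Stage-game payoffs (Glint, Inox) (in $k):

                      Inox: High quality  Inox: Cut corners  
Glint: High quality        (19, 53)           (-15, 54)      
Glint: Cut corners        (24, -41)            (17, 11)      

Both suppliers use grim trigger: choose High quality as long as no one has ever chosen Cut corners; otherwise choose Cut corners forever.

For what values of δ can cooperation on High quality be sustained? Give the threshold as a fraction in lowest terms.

Glint's threshold: (24−19)/(24−17) = 5/7.
Inox's threshold: (54−53)/(54−11) = 1/43.
5/7 > 1/43, so Glint binds and δ* = 5/7.

5/7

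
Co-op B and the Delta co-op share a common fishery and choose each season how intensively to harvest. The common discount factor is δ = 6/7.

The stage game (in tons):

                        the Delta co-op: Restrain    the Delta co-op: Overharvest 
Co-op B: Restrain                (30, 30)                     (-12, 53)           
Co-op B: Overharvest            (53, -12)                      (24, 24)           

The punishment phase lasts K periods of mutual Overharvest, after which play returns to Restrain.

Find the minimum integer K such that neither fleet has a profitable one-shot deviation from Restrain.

7

Need Σ_{k=1}^{K} δ^k ≥ (53−30)/(30−24) = 3.8333 at δ = 6/7.
At K = 6 the sum is 3.6206 < 3.8333; at K = 7 it is 3.9605 ≥ 3.8333.
So the minimum punishment length is K = 7.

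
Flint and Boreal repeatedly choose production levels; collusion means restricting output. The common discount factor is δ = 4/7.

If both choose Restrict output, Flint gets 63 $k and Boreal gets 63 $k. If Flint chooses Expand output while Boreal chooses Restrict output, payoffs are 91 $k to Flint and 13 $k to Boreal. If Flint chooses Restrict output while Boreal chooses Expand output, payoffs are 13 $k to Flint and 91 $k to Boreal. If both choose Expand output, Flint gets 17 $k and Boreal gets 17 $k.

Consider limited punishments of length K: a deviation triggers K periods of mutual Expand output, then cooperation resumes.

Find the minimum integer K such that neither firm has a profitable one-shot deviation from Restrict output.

2

No profitable deviation requires (63−17)(δ+…+δ^K) ≥ 91−63, i.e. δ+…+δ^K ≥ 14/23 ≈ 0.6087.
With δ = 4/7, the partial sums are K=1: 0.5714, K=2: 0.8980.
K = 2 is the first length at which the sum reaches 0.6087.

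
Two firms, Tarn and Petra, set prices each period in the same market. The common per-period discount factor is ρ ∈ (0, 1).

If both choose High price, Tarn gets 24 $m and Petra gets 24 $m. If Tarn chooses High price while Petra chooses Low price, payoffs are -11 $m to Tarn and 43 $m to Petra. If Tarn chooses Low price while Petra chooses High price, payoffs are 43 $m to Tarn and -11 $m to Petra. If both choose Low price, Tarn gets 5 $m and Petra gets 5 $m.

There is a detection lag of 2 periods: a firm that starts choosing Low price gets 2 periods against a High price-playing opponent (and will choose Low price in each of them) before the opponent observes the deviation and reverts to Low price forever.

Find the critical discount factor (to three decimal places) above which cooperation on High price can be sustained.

0.707

The best deviation is to choose Low price for all 2 undetected periods, earning 43 each, then 5 forever once detected.
Deviation value: 43(1−ρ^2)/(1−ρ) + 5ρ^2/(1−ρ); cooperation value: 24/(1−ρ).
IC: 24 ≥ 43(1−ρ^2) + 5ρ^2 = 43 − 38ρ^2.
So ρ^2 ≥ 19/38 = 1/2, giving ρ ≥ (1/2)^(1/2) ≈ 0.707.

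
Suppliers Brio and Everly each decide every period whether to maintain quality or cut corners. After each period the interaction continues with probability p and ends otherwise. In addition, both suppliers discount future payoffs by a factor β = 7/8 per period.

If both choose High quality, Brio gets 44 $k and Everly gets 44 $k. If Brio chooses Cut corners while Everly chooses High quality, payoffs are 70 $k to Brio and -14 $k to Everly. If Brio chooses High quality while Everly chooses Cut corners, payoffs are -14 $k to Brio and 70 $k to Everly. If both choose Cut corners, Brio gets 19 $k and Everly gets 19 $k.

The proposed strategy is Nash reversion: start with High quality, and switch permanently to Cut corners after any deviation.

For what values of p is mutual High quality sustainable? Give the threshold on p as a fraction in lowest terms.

With continuation probability p and discount β, the effective per-period discount factor is βp.
Grim-trigger IC: βp ≥ (70−44)/(70−19) = 26/51.
So p ≥ (26/51)/(7/8) = 208/357.

208/357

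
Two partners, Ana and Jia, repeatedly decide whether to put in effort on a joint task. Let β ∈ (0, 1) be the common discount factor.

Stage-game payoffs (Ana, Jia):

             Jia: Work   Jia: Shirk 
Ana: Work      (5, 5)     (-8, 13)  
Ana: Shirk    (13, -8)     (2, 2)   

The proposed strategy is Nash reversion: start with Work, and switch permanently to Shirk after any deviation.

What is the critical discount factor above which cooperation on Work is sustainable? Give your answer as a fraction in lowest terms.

Cooperation forever yields 5 each period: 5/(1−β).
Deviating yields 13 once, then 2 forever: 13 + 2β/(1−β).
No profitable deviation requires 5/(1−β) ≥ 13 + 2β/(1−β).
Multiplying by (1−β): 5 ≥ 13(1−β) + 2β = 13 − 11β.
So 11β ≥ 8, i.e. β ≥ 8/11.

8/11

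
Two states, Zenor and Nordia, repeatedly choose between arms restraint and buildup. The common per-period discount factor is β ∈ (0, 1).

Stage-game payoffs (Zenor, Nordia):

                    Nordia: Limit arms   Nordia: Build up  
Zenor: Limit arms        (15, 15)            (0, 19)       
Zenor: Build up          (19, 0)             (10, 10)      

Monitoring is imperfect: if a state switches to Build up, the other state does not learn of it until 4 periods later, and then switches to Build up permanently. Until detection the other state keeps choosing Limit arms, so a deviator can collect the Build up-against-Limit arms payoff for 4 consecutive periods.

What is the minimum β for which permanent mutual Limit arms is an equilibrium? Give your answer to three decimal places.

0.816

A deviator earns 19 for 4 periods, then 10 forever; cooperating earns 15 forever. Multiplying the IC by (1−β):
15 ≥ 19(1−β^4) + 10β^4, so 9·β^4 ≥ 4 and β^4 ≥ 4/9.
β ≥ (4/9)^(1/4) ≈ 0.816.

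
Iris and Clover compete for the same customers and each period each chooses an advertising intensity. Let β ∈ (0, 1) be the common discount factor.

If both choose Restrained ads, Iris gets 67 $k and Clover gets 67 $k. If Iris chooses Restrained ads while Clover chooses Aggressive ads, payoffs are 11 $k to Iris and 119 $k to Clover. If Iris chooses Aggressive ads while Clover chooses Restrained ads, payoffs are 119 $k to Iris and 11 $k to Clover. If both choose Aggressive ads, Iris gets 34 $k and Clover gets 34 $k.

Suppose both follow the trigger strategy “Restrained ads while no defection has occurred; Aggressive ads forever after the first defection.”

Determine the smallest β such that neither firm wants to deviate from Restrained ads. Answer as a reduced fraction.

67/(1−β) ≥ 119 + 34β/(1−β)
67 ≥ 119 − 85β
β ≥ 52/85.

52/85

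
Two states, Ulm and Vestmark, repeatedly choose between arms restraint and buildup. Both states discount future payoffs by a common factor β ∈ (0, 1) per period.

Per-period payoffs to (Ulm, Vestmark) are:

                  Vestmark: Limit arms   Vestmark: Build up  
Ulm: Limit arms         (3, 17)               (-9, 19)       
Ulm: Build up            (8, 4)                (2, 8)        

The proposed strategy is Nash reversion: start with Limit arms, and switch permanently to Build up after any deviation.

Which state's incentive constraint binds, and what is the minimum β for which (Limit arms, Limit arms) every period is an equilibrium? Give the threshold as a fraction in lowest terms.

For Ulm: deviation gain 8−3 = 5, per-period punishment loss 3−2 = 1. IC gives β ≥ 5/6.
For Vestmark: gain 2, loss 9 per period, so β ≥ 2/11.
The tighter constraint is Ulm's, so cooperation needs β ≥ 5/6.

Ulm; β ≥ 5/6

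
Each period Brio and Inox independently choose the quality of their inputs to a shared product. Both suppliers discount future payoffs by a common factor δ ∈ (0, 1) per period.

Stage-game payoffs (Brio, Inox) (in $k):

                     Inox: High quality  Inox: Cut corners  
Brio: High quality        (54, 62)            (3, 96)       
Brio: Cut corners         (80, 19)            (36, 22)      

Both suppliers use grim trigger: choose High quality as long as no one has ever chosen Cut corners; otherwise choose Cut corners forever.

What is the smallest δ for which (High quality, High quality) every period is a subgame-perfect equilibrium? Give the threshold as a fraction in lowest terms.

13/22

For Brio: deviation gain 80−54 = 26, per-period punishment loss 54−36 = 18. IC gives δ ≥ 26/44 = 13/22.
For Inox: gain 34, loss 40 per period, so δ ≥ 34/74 = 17/37.
The tighter constraint is Brio's, so cooperation needs δ ≥ 13/22.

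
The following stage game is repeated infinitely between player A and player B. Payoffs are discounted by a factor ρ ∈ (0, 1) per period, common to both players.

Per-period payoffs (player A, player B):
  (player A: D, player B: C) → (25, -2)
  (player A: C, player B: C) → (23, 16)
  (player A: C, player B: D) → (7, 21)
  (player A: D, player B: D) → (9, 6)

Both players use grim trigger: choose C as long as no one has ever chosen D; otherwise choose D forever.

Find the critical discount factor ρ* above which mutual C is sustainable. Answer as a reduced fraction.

For player A: deviation gain 25−23 = 2, per-period punishment loss 23−9 = 14. IC gives ρ ≥ 2/16 = 1/8.
For player B: gain 5, loss 10 per period, so ρ ≥ 5/15 = 1/3.
The tighter constraint is player B's, so cooperation needs ρ ≥ 1/3.

1/3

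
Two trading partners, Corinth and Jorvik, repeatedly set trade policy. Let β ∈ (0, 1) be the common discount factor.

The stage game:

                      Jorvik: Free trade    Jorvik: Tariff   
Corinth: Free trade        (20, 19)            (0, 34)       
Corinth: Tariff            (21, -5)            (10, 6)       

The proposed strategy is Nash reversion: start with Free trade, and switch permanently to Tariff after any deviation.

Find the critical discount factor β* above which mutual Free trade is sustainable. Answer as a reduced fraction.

Corinth: cooperation gives 20 each period; deviation gives 21 once then 10 forever.
  20/(1−β) ≥ 21 + 10β/(1−β) ⇒ β ≥ 1/11.
Jorvik: cooperation gives 19 each period; deviation gives 34 once then 6 forever.
  β ≥ 15/28.
Both must hold, so the binding constraint is Jorvik's: β ≥ 15/28.

15/28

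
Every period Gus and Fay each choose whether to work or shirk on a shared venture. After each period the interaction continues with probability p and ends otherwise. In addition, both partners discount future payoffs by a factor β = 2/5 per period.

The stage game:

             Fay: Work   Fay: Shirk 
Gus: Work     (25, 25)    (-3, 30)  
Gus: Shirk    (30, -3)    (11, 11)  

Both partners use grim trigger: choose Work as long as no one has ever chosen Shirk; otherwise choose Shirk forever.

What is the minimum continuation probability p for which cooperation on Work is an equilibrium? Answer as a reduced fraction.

25/38

Expected continuation weight on next period's payoff is β·p = 2/5·p, which plays the role of the discount factor.
Cooperation requires 2/5·p ≥ (30−25)/(30−11) = 5/19, hence p ≥ 25/38.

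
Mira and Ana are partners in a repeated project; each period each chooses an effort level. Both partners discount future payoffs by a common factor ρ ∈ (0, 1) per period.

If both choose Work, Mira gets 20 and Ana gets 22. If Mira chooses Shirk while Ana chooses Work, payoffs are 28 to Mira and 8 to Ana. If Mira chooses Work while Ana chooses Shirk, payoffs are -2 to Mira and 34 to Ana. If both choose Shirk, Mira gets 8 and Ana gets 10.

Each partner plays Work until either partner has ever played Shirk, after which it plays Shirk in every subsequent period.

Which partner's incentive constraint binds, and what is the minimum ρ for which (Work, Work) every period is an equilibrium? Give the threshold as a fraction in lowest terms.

Mira: cooperation gives 20 each period; deviation gives 28 once then 8 forever.
  20/(1−ρ) ≥ 28 + 8ρ/(1−ρ) ⇒ ρ ≥ 8/20 = 2/5.
Ana: cooperation gives 22 each period; deviation gives 34 once then 10 forever.
  ρ ≥ 12/24 = 1/2.
Both must hold, so the binding constraint is Ana's: ρ ≥ 1/2.

Ana; ρ ≥ 1/2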